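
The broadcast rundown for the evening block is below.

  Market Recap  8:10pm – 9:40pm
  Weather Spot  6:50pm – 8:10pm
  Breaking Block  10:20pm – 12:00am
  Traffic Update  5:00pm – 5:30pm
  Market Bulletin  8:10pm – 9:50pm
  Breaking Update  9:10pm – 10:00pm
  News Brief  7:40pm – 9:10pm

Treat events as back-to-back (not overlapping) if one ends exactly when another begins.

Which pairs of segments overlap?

Sorted by start: Traffic Update, Weather Spot, News Brief, Market Recap, Market Bulletin, Breaking Update, Breaking Block.
Weather Spot starts after Traffic Update ends — done with Traffic Update.
News Brief starts before Weather Spot ends → Weather Spot and News Brief overlap.
Market Recap starts exactly when Weather Spot ends (back-to-back, no overlap) — done with Weather Spot.
Market Recap starts before News Brief ends → News Brief and Market Recap overlap.
Market Bulletin starts before News Brief ends → News Brief and Market Bulletin overlap.
Breaking Update starts exactly when News Brief ends (back-to-back, no overlap) — done with News Brief.
Market Bulletin starts before Market Recap ends → Market Recap and Market Bulletin overlap.
Breaking Update starts before Market Recap ends → Market Recap and Breaking Update overlap.
Breaking Block starts after Market Recap ends.
Breaking Update starts before Market Bulletin ends → Market Bulletin and Breaking Update overlap.
Breaking Block starts after Market Bulletin ends.
Breaking Block starts after Breaking Update ends.

Breaking Update & Market Bulletin, Breaking Update & Market Recap, Market Bulletin & Market Recap, Market Bulletin & News Brief, Market Recap & News Brief, News Brief & Weather Spot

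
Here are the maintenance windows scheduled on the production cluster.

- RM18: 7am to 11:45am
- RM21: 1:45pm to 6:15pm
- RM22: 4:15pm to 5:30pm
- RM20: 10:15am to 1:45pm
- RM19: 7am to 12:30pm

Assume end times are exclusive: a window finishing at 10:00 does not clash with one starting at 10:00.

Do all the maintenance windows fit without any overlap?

No

Check each pair: they overlap iff neither finishes before the other starts.
Sorted by start: RM18, RM19, RM20, RM21, RM22.
RM19 starts before RM18 ends → RM18 and RM19 overlap.
That's a conflict, so the schedule is not conflict-free.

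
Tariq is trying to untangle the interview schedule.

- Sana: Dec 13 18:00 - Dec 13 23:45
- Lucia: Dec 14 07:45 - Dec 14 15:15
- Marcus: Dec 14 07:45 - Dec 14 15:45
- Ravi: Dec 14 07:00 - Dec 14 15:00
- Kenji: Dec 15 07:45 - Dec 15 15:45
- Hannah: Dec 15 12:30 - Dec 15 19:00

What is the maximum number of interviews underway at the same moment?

3

Sort all start/end points and keep a running count:
Dec 13 18:00 start Sana → 1
Dec 13 23:45 end Sana → 0
Dec 14 07:00 start Ravi → 1
Dec 14 07:45 start Lucia → 2
Dec 14 07:45 start Marcus → 3
Dec 14 15:00 end Ravi → 2
Dec 14 15:15 end Lucia → 1
Dec 14 15:45 end Marcus → 0
Dec 15 07:45 start Kenji → 1
Dec 15 12:30 start Hannah → 2
Dec 15 15:45 end Kenji → 1
Dec 15 19:00 end Hannah → 0
Peak is 3, at Dec 14 07:45 (Lucia, Marcus, Ravi).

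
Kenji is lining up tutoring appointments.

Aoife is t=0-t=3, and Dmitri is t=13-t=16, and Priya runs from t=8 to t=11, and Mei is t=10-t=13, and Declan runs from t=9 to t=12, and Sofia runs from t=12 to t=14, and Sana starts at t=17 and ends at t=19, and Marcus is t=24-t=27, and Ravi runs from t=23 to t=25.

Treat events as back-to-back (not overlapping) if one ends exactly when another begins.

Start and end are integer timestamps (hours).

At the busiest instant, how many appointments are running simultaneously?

3

Sweep the timeline, counting +1 at each start and −1 at each end (ends before starts at a tie):
t=0 start Aoife → 1
t=3 end Aoife → 0
t=8 start Priya → 1
t=9 start Declan → 2
t=10 start Mei → 3
t=11 end Priya → 2
t=12 end Declan → 1
t=12 start Sofia → 2
t=13 end Mei → 1
t=13 start Dmitri → 2
t=14 end Sofia → 1
t=16 end Dmitri → 0
t=17 start Sana → 1
t=19 end Sana → 0
t=23 start Ravi → 1
t=24 start Marcus → 2
t=25 end Ravi → 1
t=27 end Marcus → 0
Peak is 3, at t=10 (Declan, Mei, Priya).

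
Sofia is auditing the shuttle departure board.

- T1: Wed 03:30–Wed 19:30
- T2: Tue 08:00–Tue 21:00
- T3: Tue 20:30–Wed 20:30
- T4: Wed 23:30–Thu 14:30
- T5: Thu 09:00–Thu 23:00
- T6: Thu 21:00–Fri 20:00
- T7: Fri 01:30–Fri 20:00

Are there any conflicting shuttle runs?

Yes

Check each pair: they overlap iff neither finishes before the other starts.
Sorted by start: T2, T3, T1, T4, T5, T6, T7.
T3 starts before T2 ends → T2 and T3 overlap.
That's a conflict, so the schedule is not conflict-free.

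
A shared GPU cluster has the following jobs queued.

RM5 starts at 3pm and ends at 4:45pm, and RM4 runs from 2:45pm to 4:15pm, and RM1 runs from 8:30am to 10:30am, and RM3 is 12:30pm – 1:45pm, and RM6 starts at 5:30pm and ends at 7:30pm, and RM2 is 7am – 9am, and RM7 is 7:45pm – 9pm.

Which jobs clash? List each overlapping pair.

Sorted by start: RM2, RM1, RM3, RM4, RM5, RM6, RM7.
RM1 starts before RM2 ends → RM2 and RM1 overlap.
RM3 starts after RM2 ends — done with RM2.
RM3 starts after RM1 ends — done with RM1.
RM4 starts after RM3 ends — done with RM3.
RM5 starts before RM4 ends → RM4 and RM5 overlap.
RM6 starts after RM4 ends — done with RM4.
RM6 starts after RM5 ends — done with RM5.
RM7 starts after RM6 ends.

RM1 & RM2, RM4 & RM5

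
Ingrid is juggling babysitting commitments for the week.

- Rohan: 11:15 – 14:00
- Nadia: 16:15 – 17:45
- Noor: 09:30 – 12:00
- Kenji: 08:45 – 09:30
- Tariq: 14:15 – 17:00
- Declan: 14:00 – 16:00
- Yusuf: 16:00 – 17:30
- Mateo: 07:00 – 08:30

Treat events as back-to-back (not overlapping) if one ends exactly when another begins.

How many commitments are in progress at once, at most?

Sort all start/end points and keep a running count:
07:00 start Mateo → 1
08:30 end Mateo → 0
08:45 start Kenji → 1
09:30 end Kenji → 0
09:30 start Noor → 1
11:15 start Rohan → 2
12:00 end Noor → 1
14:00 end Rohan → 0
14:00 start Declan → 1
14:15 start Tariq → 2
16:00 end Declan → 1
16:00 start Yusuf → 2
16:15 start Nadia → 3
17:00 end Tariq → 2
17:30 end Yusuf → 1
17:45 end Nadia → 0
Peak is 3, at 16:15 (Nadia, Tariq, Yusuf).

3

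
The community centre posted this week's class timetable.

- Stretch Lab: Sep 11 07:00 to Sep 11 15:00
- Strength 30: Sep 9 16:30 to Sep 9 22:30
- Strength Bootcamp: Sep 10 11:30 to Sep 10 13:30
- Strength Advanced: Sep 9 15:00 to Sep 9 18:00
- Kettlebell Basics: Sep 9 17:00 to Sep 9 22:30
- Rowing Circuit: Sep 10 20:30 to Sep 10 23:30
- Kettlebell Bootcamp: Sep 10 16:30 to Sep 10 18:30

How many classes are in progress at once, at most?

3

Sort all start/end points and keep a running count:
Sep 9 15:00 start Strength Advanced → 1
Sep 9 16:30 start Strength 30 → 2
Sep 9 17:00 start Kettlebell Basics → 3
Sep 9 18:00 end Strength Advanced → 2
Sep 9 22:30 end Kettlebell Basics → 1
Sep 9 22:30 end Strength 30 → 0
Sep 10 11:30 start Strength Bootcamp → 1
Sep 10 13:30 end Strength Bootcamp → 0
Sep 10 16:30 start Kettlebell Bootcamp → 1
Sep 10 18:30 end Kettlebell Bootcamp → 0
Sep 10 20:30 start Rowing Circuit → 1
Sep 10 23:30 end Rowing Circuit → 0
Sep 11 07:00 start Stretch Lab → 1
Sep 11 15:00 end Stretch Lab → 0
Peak is 3, at Sep 9 17:00 (Kettlebell Basics, Strength 30, Strength Advanced).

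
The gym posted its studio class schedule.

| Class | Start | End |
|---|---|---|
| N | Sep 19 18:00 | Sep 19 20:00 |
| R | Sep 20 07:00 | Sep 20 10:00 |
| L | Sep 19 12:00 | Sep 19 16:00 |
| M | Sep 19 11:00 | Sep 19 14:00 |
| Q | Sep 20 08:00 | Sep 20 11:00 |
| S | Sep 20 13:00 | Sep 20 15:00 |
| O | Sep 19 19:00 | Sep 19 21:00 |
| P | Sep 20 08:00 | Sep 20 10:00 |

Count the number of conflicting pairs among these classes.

Sorted by start: M, L, N, O, R, P, Q, S.
L starts before M ends → M and L overlap.
N starts after M ends; M is clear from here.
N starts after L ends; L is clear from here.
O starts before N ends → N and O overlap.
R starts after N ends; N is clear from here.
R starts after O ends; O is clear from here.
P starts before R ends → R and P overlap.
Q starts before R ends → R and Q overlap.
S starts after R ends.
Q starts before P ends → P and Q overlap.
S starts after P ends.
S starts after Q ends.
Overlapping pairs: L & M, N & O, P & Q, P & R, Q & R — 5 in total.

5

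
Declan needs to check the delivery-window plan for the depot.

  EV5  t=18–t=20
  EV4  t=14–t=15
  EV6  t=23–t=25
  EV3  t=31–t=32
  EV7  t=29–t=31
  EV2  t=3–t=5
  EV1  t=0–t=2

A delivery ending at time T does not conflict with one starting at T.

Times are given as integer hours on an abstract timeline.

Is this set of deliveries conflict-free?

Sorted by start: EV1, EV2, EV4, EV5, EV6, EV7, EV3.
EV2 starts after EV1 ends, so EV1 has no further overlaps.
EV4 starts after EV2 ends, so EV2 has no further overlaps.
EV5 starts after EV4 ends, so EV4 has no further overlaps.
EV6 starts after EV5 ends, so EV5 has no further overlaps.
EV7 starts after EV6 ends, so EV6 has no further overlaps.
EV3 starts exactly when EV7 ends (back-to-back, no overlap).
Every pair is clear; the schedule has no overlaps.

Yes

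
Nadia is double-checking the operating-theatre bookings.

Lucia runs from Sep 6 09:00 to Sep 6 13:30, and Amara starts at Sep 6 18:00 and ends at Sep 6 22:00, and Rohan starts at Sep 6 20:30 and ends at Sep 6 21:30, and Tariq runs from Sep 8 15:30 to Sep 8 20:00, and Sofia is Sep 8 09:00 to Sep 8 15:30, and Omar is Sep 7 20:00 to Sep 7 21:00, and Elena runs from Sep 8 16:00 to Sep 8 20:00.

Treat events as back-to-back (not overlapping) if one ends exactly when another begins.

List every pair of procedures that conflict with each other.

Amara & Rohan, Elena & Tariq

Sorted by start: Lucia, Amara, Rohan, Omar, Sofia, Tariq, Elena.
Amara starts after Lucia ends; Lucia is clear from here.
Rohan starts before Amara ends → Amara and Rohan overlap.
Omar starts after Amara ends; Amara is clear from here.
Omar starts after Rohan ends; Rohan is clear from here.
Sofia starts after Omar ends; Omar is clear from here.
Tariq starts exactly when Sofia ends (back-to-back, no overlap); Sofia is clear from here.
Elena starts before Tariq ends → Tariq and Elena overlap.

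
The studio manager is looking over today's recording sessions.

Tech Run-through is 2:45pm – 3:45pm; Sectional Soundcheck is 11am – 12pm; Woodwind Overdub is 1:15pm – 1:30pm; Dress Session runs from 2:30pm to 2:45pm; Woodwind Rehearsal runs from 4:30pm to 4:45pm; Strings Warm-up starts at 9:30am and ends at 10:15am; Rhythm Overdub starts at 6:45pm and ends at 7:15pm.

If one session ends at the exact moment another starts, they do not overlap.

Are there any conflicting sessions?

Two intervals overlap when each starts before the other ends.
Sorted by start: Strings Warm-up, Sectional Soundcheck, Woodwind Overdub, Dress Session, Tech Run-through, Woodwind Rehearsal, Rhythm Overdub.
Sectional Soundcheck starts after Strings Warm-up ends, so nothing later overlaps Strings Warm-up either.
Woodwind Overdub starts after Sectional Soundcheck ends, so nothing later overlaps Sectional Soundcheck either.
Dress Session starts after Woodwind Overdub ends, so nothing later overlaps Woodwind Overdub either.
Tech Run-through starts exactly when Dress Session ends (back-to-back, no overlap), so nothing later overlaps Dress Session either.
Woodwind Rehearsal starts after Tech Run-through ends, so nothing later overlaps Tech Run-through either.
Rhythm Overdub starts after Woodwind Rehearsal ends.
Every pair is clear; the schedule has no overlaps.

No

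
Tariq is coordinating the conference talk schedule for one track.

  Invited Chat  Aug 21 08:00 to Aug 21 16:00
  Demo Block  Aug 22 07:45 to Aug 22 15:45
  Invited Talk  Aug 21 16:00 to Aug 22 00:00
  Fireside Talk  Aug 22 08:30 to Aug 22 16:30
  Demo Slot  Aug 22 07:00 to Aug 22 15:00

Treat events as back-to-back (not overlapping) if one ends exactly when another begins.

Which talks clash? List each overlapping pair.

Check each pair: they overlap iff neither finishes before the other starts.
Sorted by start: Invited Chat, Invited Talk, Demo Slot, Demo Block, Fireside Talk.
Invited Talk starts exactly when Invited Chat ends (back-to-back, no overlap) — done with Invited Chat.
Demo Slot starts after Invited Talk ends — done with Invited Talk.
Demo Block starts before Demo Slot ends → Demo Slot and Demo Block overlap.
Fireside Talk starts before Demo Slot ends → Demo Slot and Fireside Talk overlap.
Fireside Talk starts before Demo Block ends → Demo Block and Fireside Talk overlap.

Demo Block & Demo Slot, Demo Block & Fireside Talk, Demo Slot & Fireside Talk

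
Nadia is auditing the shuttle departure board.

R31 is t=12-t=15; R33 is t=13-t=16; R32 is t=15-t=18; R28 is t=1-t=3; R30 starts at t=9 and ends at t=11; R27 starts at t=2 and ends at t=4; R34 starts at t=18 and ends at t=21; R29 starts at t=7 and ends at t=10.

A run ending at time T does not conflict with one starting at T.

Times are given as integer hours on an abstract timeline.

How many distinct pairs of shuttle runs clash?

Two intervals overlap when each starts before the other ends.
Sorted by start: R28, R27, R29, R30, R31, R33, R32, R34.
R27 starts before R28 ends → R28 and R27 overlap.
R29 starts after R28 ends, so R28 has no further overlaps.
R29 starts after R27 ends, so R27 has no further overlaps.
R30 starts before R29 ends → R29 and R30 overlap.
R31 starts after R29 ends, so R29 has no further overlaps.
R31 starts after R30 ends, so R30 has no further overlaps.
R33 starts before R31 ends → R31 and R33 overlap.
R32 starts exactly when R31 ends (back-to-back, no overlap), so R31 has no further overlaps.
R32 starts before R33 ends → R33 and R32 overlap.
R34 starts after R33 ends.
R34 starts exactly when R32 ends (back-to-back, no overlap).
Overlapping pairs: R27 & R28, R29 & R30, R31 & R33, R32 & R33 — 4 in total.

4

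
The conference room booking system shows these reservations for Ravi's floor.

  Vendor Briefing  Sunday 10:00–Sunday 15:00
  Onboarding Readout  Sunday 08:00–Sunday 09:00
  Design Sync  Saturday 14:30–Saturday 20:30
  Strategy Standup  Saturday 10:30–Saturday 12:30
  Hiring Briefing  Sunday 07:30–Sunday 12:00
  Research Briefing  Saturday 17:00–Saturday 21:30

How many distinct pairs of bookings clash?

Sorted by start: Strategy Standup, Design Sync, Research Briefing, Hiring Briefing, Onboarding Readout, Vendor Briefing.
Design Sync starts after Strategy Standup ends; Strategy Standup is clear from here.
Research Briefing starts before Design Sync ends → Design Sync and Research Briefing overlap.
Hiring Briefing starts after Design Sync ends; Design Sync is clear from here.
Hiring Briefing starts after Research Briefing ends; Research Briefing is clear from here.
Onboarding Readout starts before Hiring Briefing ends → Hiring Briefing and Onboarding Readout overlap.
Vendor Briefing starts before Hiring Briefing ends → Hiring Briefing and Vendor Briefing overlap.
Vendor Briefing starts after Onboarding Readout ends.
Overlapping pairs: Design Sync & Research Briefing, Hiring Briefing & Onboarding Readout, Hiring Briefing & Vendor Briefing — 3 in total.

3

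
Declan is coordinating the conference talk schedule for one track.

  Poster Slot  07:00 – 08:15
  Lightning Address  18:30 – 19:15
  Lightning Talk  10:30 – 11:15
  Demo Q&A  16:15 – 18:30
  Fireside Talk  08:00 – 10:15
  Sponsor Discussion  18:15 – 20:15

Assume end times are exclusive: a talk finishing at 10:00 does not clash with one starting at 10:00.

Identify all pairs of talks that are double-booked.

Demo Q&A & Sponsor Discussion, Fireside Talk & Poster Slot, Lightning Address & Sponsor Discussion

Check each pair: they overlap iff neither finishes before the other starts.
Sorted by start: Poster Slot, Fireside Talk, Lightning Talk, Demo Q&A, Sponsor Discussion, Lightning Address.
Fireside Talk starts before Poster Slot ends → Poster Slot and Fireside Talk overlap.
Lightning Talk starts after Poster Slot ends; Poster Slot is clear from here.
Lightning Talk starts after Fireside Talk ends; Fireside Talk is clear from here.
Demo Q&A starts after Lightning Talk ends; Lightning Talk is clear from here.
Sponsor Discussion starts before Demo Q&A ends → Demo Q&A and Sponsor Discussion overlap.
Lightning Address starts exactly when Demo Q&A ends (back-to-back, no overlap).
Lightning Address starts before Sponsor Discussion ends → Sponsor Discussion and Lightning Address overlap.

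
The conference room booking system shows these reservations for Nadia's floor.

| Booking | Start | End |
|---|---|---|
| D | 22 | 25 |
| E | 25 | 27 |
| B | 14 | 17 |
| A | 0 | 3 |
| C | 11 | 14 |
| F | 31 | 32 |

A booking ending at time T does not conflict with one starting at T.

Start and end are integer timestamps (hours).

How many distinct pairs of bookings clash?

0

Check each pair: they overlap iff neither finishes before the other starts.
Sorted by start: A, C, B, D, E, F.
C starts after A ends, so A has no further overlaps.
B starts exactly when C ends (back-to-back, no overlap), so C has no further overlaps.
D starts after B ends, so B has no further overlaps.
E starts exactly when D ends (back-to-back, no overlap), so D has no further overlaps.
F starts after E ends.
No pair overlaps.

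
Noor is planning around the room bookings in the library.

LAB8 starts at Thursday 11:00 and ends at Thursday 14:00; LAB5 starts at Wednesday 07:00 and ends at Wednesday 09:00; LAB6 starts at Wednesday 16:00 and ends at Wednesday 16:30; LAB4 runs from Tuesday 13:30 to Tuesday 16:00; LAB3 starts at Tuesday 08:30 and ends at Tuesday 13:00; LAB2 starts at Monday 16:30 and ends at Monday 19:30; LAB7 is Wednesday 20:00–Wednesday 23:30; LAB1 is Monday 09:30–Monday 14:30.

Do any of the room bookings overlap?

Check each pair: they overlap iff neither finishes before the other starts.
Sorted by start: LAB1, LAB2, LAB3, LAB4, LAB5, LAB6, LAB7, LAB8.
LAB2 starts after LAB1 ends — done with LAB1.
LAB3 starts after LAB2 ends — done with LAB2.
LAB4 starts after LAB3 ends — done with LAB3.
LAB5 starts after LAB4 ends — done with LAB4.
LAB6 starts after LAB5 ends — done with LAB5.
LAB7 starts after LAB6 ends — done with LAB6.
LAB8 starts after LAB7 ends.
Every pair is clear; the schedule has no overlaps.

No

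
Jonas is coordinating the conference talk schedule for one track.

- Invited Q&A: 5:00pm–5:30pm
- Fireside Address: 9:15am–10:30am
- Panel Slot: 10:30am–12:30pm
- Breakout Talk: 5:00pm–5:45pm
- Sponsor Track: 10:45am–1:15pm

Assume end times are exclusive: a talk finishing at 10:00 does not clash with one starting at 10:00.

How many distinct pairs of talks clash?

2

Sorted by start: Fireside Address, Panel Slot, Sponsor Track, Breakout Talk, Invited Q&A.
Panel Slot starts exactly when Fireside Address ends (back-to-back, no overlap) — done with Fireside Address.
Sponsor Track starts before Panel Slot ends → Panel Slot and Sponsor Track overlap.
Breakout Talk starts after Panel Slot ends — done with Panel Slot.
Breakout Talk starts after Sponsor Track ends — done with Sponsor Track.
Invited Q&A starts before Breakout Talk ends → Breakout Talk and Invited Q&A overlap.
Overlapping pairs: Breakout Talk & Invited Q&A, Panel Slot & Sponsor Track — 2 in total.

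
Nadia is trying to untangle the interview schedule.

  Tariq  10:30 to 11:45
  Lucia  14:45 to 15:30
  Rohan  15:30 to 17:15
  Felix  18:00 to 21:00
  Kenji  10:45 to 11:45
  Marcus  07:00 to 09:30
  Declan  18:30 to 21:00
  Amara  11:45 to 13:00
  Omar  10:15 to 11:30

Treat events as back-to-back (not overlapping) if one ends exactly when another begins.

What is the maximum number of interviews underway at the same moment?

Walk through starts and ends in time order (an end at T is processed before a start at T):
07:00 start Marcus → 1
09:30 end Marcus → 0
10:15 start Omar → 1
10:30 start Tariq → 2
10:45 start Kenji → 3
11:30 end Omar → 2
11:45 end Kenji → 1
11:45 end Tariq → 0
11:45 start Amara → 1
13:00 end Amara → 0
14:45 start Lucia → 1
15:30 end Lucia → 0
15:30 start Rohan → 1
17:15 end Rohan → 0
18:00 start Felix → 1
18:30 start Declan → 2
21:00 end Declan → 1
21:00 end Felix → 0
Peak is 3, at 10:45 (Kenji, Omar, Tariq).

3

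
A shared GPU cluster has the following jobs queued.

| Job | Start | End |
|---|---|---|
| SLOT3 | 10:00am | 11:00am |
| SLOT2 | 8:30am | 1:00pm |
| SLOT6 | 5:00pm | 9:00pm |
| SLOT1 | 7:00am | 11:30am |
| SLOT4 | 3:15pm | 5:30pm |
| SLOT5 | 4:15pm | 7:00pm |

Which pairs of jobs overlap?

Check each pair: they overlap iff neither finishes before the other starts.
Sorted by start: SLOT1, SLOT2, SLOT3, SLOT4, SLOT5, SLOT6.
SLOT2 starts before SLOT1 ends → SLOT1 and SLOT2 overlap.
SLOT3 starts before SLOT1 ends → SLOT1 and SLOT3 overlap.
SLOT4 starts after SLOT1 ends, so SLOT1 has no further overlaps.
SLOT3 starts before SLOT2 ends → SLOT2 and SLOT3 overlap.
SLOT4 starts after SLOT2 ends, so SLOT2 has no further overlaps.
SLOT4 starts after SLOT3 ends, so SLOT3 has no further overlaps.
SLOT5 starts before SLOT4 ends → SLOT4 and SLOT5 overlap.
SLOT6 starts before SLOT4 ends → SLOT4 and SLOT6 overlap.
SLOT6 starts before SLOT5 ends → SLOT5 and SLOT6 overlap.

SLOT1 & SLOT2, SLOT1 & SLOT3, SLOT2 & SLOT3, SLOT4 & SLOT5, SLOT4 & SLOT6, SLOT5 & SLOT6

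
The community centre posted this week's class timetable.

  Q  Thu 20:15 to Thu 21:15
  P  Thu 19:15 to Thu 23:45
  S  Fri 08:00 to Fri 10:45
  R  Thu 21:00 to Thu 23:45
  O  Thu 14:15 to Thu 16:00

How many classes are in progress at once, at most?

Sort all start/end points and keep a running count:
Thu 14:15 start O → 1
Thu 16:00 end O → 0
Thu 19:15 start P → 1
Thu 20:15 start Q → 2
Thu 21:00 start R → 3
Thu 21:15 end Q → 2
Thu 23:45 end P → 1
Thu 23:45 end R → 0
Fri 08:00 start S → 1
Fri 10:45 end S → 0
Peak is 3, at Thu 21:00 (P, Q, R).

3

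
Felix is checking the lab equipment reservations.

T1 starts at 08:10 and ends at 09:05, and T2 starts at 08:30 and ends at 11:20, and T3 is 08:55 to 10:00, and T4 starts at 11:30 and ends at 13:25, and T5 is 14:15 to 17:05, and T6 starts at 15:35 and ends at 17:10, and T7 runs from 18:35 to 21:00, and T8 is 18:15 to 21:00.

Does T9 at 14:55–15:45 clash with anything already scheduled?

T1: ends 09:05 at or before T9 starts 14:55 → clear.
T2: ends 11:20 at or before T9 starts 14:55 → clear.
T3: ends 10:00 at or before T9 starts 14:55 → clear.
T4: ends 13:25 at or before T9 starts 14:55 → clear.
T5: starts 14:15 before T9 ends 15:45, and ends 17:05 after T9 starts 14:55 → overlap.
T6: starts 15:35 before T9 ends 15:45, and ends 17:10 after T9 starts 14:55 → overlap.
T8: starts 18:15 at or after T9 ends 15:45 → clear.
T7: starts 18:35 at or after T9 ends 15:45 → clear.
T9 overlaps T5, T6.

Yes — it overlaps T5, T6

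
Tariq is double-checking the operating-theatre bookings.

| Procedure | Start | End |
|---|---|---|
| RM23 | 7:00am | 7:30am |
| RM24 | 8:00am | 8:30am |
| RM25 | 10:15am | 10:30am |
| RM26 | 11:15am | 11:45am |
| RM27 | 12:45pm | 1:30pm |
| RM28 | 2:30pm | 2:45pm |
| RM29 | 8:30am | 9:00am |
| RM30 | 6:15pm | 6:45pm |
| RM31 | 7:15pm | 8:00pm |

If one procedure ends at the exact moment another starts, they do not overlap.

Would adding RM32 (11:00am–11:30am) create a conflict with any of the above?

Yes — it overlaps RM26

RM23: ends 7:30am at or before RM32 starts 11:00am → clear.
RM24: ends 8:30am at or before RM32 starts 11:00am → clear.
RM29: ends 9:00am at or before RM32 starts 11:00am → clear.
RM25: ends 10:30am at or before RM32 starts 11:00am → clear.
RM26: starts 11:15am before RM32 ends 11:30am, and ends 11:45am after RM32 starts 11:00am → overlap.
RM27: starts 12:45pm at or after RM32 ends 11:30am → clear.
RM28: starts 2:30pm at or after RM32 ends 11:30am → clear.
RM30: starts 6:15pm at or after RM32 ends 11:30am → clear.
RM31: starts 7:15pm at or after RM32 ends 11:30am → clear.
RM32 overlaps RM26.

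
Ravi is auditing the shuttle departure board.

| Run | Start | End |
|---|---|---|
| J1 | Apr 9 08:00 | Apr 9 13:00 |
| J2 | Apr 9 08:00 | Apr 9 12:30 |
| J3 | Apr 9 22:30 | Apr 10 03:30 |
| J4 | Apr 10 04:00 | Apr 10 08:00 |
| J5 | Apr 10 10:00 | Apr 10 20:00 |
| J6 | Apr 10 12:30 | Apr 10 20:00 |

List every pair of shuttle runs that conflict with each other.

Sorted by start: J1, J2, J3, J4, J5, J6.
J2 starts before J1 ends → J1 and J2 overlap.
J3 starts after J1 ends; J1 is clear from here.
J3 starts after J2 ends; J2 is clear from here.
J4 starts after J3 ends; J3 is clear from here.
J5 starts after J4 ends; J4 is clear from here.
J6 starts before J5 ends → J5 and J6 overlap.

J1 & J2, J5 & J6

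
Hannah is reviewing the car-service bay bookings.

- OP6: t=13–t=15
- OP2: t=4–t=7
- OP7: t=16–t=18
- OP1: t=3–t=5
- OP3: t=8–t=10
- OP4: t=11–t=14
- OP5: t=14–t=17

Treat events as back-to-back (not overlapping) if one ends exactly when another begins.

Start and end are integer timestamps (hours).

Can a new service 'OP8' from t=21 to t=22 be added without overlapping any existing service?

OP1: ends t=5 at or before OP8 starts t=21 → clear.
OP2: ends t=7 at or before OP8 starts t=21 → clear.
OP3: ends t=10 at or before OP8 starts t=21 → clear.
OP4: ends t=14 at or before OP8 starts t=21 → clear.
OP6: ends t=15 at or before OP8 starts t=21 → clear.
OP5: ends t=17 at or before OP8 starts t=21 → clear.
OP7: ends t=18 at or before OP8 starts t=21 → clear.

Yes — the slot is free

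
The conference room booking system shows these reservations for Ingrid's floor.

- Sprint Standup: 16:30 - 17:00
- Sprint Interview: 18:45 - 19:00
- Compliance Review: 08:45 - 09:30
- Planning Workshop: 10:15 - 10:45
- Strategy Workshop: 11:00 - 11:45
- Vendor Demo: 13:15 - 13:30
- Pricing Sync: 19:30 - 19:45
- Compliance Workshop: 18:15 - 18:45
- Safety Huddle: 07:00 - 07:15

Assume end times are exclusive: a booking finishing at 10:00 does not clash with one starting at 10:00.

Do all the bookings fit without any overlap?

Yes

Sorted by start: Safety Huddle, Compliance Review, Planning Workshop, Strategy Workshop, Vendor Demo, Sprint Standup, Compliance Workshop, Sprint Interview, Pricing Sync.
Compliance Review starts after Safety Huddle ends; Safety Huddle is clear from here.
Planning Workshop starts after Compliance Review ends; Compliance Review is clear from here.
Strategy Workshop starts after Planning Workshop ends; Planning Workshop is clear from here.
Vendor Demo starts after Strategy Workshop ends; Strategy Workshop is clear from here.
Sprint Standup starts after Vendor Demo ends; Vendor Demo is clear from here.
Compliance Workshop starts after Sprint Standup ends; Sprint Standup is clear from here.
Sprint Interview starts exactly when Compliance Workshop ends (back-to-back, no overlap); Compliance Workshop is clear from here.
Pricing Sync starts after Sprint Interview ends.
Every pair is clear; the schedule has no overlaps.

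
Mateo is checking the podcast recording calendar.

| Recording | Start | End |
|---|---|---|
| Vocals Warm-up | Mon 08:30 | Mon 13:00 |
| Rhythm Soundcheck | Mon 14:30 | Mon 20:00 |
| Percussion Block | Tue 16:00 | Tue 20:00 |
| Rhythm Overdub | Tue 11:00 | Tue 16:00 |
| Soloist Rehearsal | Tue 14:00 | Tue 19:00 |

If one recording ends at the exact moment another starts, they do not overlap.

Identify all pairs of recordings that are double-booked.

Percussion Block & Soloist Rehearsal, Rhythm Overdub & Soloist Rehearsal

Check each pair: they overlap iff neither finishes before the other starts.
Sorted by start: Vocals Warm-up, Rhythm Soundcheck, Rhythm Overdub, Soloist Rehearsal, Percussion Block.
Rhythm Soundcheck starts after Vocals Warm-up ends — done with Vocals Warm-up.
Rhythm Overdub starts after Rhythm Soundcheck ends — done with Rhythm Soundcheck.
Soloist Rehearsal starts before Rhythm Overdub ends → Rhythm Overdub and Soloist Rehearsal overlap.
Percussion Block starts exactly when Rhythm Overdub ends (back-to-back, no overlap).
Percussion Block starts before Soloist Rehearsal ends → Soloist Rehearsal and Percussion Block overlap.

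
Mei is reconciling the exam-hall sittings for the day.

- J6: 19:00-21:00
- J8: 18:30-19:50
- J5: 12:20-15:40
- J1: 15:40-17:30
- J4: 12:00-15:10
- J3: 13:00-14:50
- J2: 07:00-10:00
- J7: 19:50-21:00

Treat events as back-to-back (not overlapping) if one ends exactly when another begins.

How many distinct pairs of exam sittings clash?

Sorted by start: J2, J4, J5, J3, J1, J8, J6, J7.
J4 starts after J2 ends, so J2 has no further overlaps.
J5 starts before J4 ends → J4 and J5 overlap.
J3 starts before J4 ends → J4 and J3 overlap.
J1 starts after J4 ends, so J4 has no further overlaps.
J3 starts before J5 ends → J5 and J3 overlap.
J1 starts exactly when J5 ends (back-to-back, no overlap), so J5 has no further overlaps.
J1 starts after J3 ends, so J3 has no further overlaps.
J8 starts after J1 ends, so J1 has no further overlaps.
J6 starts before J8 ends → J8 and J6 overlap.
J7 starts exactly when J8 ends (back-to-back, no overlap).
J7 starts before J6 ends → J6 and J7 overlap.
Overlapping pairs: J3 & J4, J3 & J5, J4 & J5, J6 & J7, J6 & J8 — 5 in total.

5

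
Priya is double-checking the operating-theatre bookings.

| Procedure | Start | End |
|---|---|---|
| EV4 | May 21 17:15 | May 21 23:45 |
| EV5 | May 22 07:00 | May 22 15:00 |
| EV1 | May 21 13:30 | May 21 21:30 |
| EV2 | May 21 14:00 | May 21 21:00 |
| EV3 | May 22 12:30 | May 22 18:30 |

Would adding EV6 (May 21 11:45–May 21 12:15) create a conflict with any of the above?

EV1: starts May 21 13:30 at or after EV6 ends May 21 12:15 → clear.
EV2: starts May 21 14:00 at or after EV6 ends May 21 12:15 → clear.
EV4: starts May 21 17:15 at or after EV6 ends May 21 12:15 → clear.
EV5: starts May 22 07:00 at or after EV6 ends May 21 12:15 → clear.
EV3: starts May 22 12:30 at or after EV6 ends May 21 12:15 → clear.

No — it doesn't clash with anything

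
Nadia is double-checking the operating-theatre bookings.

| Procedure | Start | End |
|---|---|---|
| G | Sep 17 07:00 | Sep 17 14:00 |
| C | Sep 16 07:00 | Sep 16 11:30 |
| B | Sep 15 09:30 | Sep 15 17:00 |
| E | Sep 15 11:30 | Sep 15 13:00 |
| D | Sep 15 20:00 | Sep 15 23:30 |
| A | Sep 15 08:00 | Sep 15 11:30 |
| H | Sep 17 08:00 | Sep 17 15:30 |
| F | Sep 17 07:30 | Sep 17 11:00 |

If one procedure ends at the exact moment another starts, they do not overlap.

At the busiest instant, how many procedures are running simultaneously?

3

Sort all start/end points and keep a running count:
Sep 15 08:00 start A → 1
Sep 15 09:30 start B → 2
Sep 15 11:30 end A → 1
Sep 15 11:30 start E → 2
Sep 15 13:00 end E → 1
Sep 15 17:00 end B → 0
Sep 15 20:00 start D → 1
Sep 15 23:30 end D → 0
Sep 16 07:00 start C → 1
Sep 16 11:30 end C → 0
Sep 17 07:00 start G → 1
Sep 17 07:30 start F → 2
Sep 17 08:00 start H → 3
Sep 17 11:00 end F → 2
Sep 17 14:00 end G → 1
Sep 17 15:30 end H → 0
Peak is 3, at Sep 17 08:00 (F, G, H).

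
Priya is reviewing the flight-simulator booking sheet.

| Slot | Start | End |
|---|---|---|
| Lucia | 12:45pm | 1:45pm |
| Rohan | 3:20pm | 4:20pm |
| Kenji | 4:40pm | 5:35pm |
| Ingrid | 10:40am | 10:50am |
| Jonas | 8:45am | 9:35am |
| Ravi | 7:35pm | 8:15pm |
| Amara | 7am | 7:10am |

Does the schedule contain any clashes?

No

Sorted by start: Amara, Jonas, Ingrid, Lucia, Rohan, Kenji, Ravi.
Jonas starts after Amara ends — done with Amara.
Ingrid starts after Jonas ends — done with Jonas.
Lucia starts after Ingrid ends — done with Ingrid.
Rohan starts after Lucia ends — done with Lucia.
Kenji starts after Rohan ends — done with Rohan.
Ravi starts after Kenji ends.
Every pair is clear; the schedule has no overlaps.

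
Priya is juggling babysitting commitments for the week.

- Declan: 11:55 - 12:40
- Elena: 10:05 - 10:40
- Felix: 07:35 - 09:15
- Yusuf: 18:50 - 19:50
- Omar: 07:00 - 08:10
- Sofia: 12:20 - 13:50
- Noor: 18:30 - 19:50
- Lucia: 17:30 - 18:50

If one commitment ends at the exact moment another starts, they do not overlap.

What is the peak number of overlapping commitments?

Walk through starts and ends in time order (an end at T is processed before a start at T):
07:00 start Omar → 1
07:35 start Felix → 2
08:10 end Omar → 1
09:15 end Felix → 0
10:05 start Elena → 1
10:40 end Elena → 0
11:55 start Declan → 1
12:20 start Sofia → 2
12:40 end Declan → 1
13:50 end Sofia → 0
17:30 start Lucia → 1
18:30 start Noor → 2
18:50 end Lucia → 1
18:50 start Yusuf → 2
19:50 end Noor → 1
19:50 end Yusuf → 0
Peak is 2, at 07:35 (Felix, Omar).

2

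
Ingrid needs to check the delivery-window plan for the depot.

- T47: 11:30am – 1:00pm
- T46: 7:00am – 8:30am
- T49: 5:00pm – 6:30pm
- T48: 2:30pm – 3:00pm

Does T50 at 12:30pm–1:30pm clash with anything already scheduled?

T46: ends 8:30am at or before T50 starts 12:30pm → clear.
T47: starts 11:30am before T50 ends 1:30pm, and ends 1:00pm after T50 starts 12:30pm → overlap.
T48: starts 2:30pm at or after T50 ends 1:30pm → clear.
T49: starts 5:00pm at or after T50 ends 1:30pm → clear.
T50 overlaps T47.

Yes — it overlaps T47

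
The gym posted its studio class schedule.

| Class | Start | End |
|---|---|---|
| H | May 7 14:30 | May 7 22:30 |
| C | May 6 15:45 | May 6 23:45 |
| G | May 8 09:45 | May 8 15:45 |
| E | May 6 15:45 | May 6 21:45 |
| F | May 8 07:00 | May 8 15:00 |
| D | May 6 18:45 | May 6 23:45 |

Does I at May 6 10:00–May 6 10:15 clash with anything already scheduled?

C: starts May 6 15:45 at or after I ends May 6 10:15 → clear.
E: starts May 6 15:45 at or after I ends May 6 10:15 → clear.
D: starts May 6 18:45 at or after I ends May 6 10:15 → clear.
H: starts May 7 14:30 at or after I ends May 6 10:15 → clear.
F: starts May 8 07:00 at or after I ends May 6 10:15 → clear.
G: starts May 8 09:45 at or after I ends May 6 10:15 → clear.

No — it doesn't clash with anything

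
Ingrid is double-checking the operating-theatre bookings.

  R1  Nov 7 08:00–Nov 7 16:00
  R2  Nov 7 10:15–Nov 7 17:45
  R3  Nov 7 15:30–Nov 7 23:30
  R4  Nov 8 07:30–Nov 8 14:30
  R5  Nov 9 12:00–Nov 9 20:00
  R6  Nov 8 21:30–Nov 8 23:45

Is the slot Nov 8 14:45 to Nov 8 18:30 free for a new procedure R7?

R1: ends Nov 7 16:00 at or before R7 starts Nov 8 14:45 → clear.
R2: ends Nov 7 17:45 at or before R7 starts Nov 8 14:45 → clear.
R3: ends Nov 7 23:30 at or before R7 starts Nov 8 14:45 → clear.
R4: ends Nov 8 14:30 at or before R7 starts Nov 8 14:45 → clear.
R6: starts Nov 8 21:30 at or after R7 ends Nov 8 18:30 → clear.
R5: starts Nov 9 12:00 at or after R7 ends Nov 8 18:30 → clear.

Yes — the slot is free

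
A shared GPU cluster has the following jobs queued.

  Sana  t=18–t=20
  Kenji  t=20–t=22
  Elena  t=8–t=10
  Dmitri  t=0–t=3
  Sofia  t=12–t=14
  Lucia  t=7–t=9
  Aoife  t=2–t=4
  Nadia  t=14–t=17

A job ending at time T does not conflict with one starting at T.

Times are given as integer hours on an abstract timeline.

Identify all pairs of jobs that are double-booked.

Sorted by start: Dmitri, Aoife, Lucia, Elena, Sofia, Nadia, Sana, Kenji.
Aoife starts before Dmitri ends → Dmitri and Aoife overlap.
Lucia starts after Dmitri ends, so nothing later overlaps Dmitri either.
Lucia starts after Aoife ends, so nothing later overlaps Aoife either.
Elena starts before Lucia ends → Lucia and Elena overlap.
Sofia starts after Lucia ends, so nothing later overlaps Lucia either.
Sofia starts after Elena ends, so nothing later overlaps Elena either.
Nadia starts exactly when Sofia ends (back-to-back, no overlap), so nothing later overlaps Sofia either.
Sana starts after Nadia ends, so nothing later overlaps Nadia either.
Kenji starts exactly when Sana ends (back-to-back, no overlap).

Aoife & Dmitri, Elena & Lucia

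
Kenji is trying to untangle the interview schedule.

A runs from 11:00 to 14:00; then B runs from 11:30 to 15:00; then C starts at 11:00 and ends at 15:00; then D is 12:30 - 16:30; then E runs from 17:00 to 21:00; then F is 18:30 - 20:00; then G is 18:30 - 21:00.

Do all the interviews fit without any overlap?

No

Two intervals overlap when each starts before the other ends.
Sorted by start: A, C, B, D, E, F, G.
C starts before A ends → A and C overlap.
That's a conflict, so the schedule is not conflict-free.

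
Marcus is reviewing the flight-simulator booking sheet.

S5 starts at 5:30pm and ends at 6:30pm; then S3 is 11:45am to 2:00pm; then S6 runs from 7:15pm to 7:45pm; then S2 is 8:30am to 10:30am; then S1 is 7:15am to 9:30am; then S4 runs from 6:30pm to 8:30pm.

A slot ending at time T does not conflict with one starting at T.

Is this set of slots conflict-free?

Sorted by start: S1, S2, S3, S5, S4, S6.
S2 starts before S1 ends → S1 and S2 overlap.
That's a conflict, so the schedule is not conflict-free.

No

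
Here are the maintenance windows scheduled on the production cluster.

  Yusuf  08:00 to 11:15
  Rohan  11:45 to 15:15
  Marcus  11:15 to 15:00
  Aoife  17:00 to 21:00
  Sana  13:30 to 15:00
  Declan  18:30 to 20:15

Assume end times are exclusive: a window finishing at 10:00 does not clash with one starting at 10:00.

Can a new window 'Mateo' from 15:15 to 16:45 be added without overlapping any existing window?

Yes — the slot is free

Yusuf: ends 11:15 at or before Mateo starts 15:15 → clear.
Marcus: ends 15:00 at or before Mateo starts 15:15 → clear.
Rohan: ends 15:15 at or before Mateo starts 15:15 → clear.
Sana: ends 15:00 at or before Mateo starts 15:15 → clear.
Aoife: starts 17:00 at or after Mateo ends 16:45 → clear.
Declan: starts 18:30 at or after Mateo ends 16:45 → clear.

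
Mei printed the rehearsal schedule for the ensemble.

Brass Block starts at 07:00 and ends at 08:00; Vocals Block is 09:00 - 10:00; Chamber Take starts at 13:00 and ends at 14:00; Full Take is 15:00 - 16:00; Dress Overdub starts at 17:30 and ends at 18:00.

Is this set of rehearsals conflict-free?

Yes

Sorted by start: Brass Block, Vocals Block, Chamber Take, Full Take, Dress Overdub.
Vocals Block starts after Brass Block ends — done with Brass Block.
Chamber Take starts after Vocals Block ends — done with Vocals Block.
Full Take starts after Chamber Take ends — done with Chamber Take.
Dress Overdub starts after Full Take ends.
Every pair is clear; the schedule has no overlaps.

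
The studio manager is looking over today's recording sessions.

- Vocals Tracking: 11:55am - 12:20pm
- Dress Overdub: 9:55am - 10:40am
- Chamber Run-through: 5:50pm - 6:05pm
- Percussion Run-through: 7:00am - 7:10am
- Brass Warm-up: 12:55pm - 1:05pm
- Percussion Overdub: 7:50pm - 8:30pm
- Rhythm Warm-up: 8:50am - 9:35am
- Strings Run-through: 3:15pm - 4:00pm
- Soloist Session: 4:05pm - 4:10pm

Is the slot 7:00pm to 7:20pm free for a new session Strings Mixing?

Yes — the slot is free

Percussion Run-through: ends 7:10am at or before Strings Mixing starts 7:00pm → clear.
Rhythm Warm-up: ends 9:35am at or before Strings Mixing starts 7:00pm → clear.
Dress Overdub: ends 10:40am at or before Strings Mixing starts 7:00pm → clear.
Vocals Tracking: ends 12:20pm at or before Strings Mixing starts 7:00pm → clear.
Brass Warm-up: ends 1:05pm at or before Strings Mixing starts 7:00pm → clear.
Strings Run-through: ends 4:00pm at or before Strings Mixing starts 7:00pm → clear.
Soloist Session: ends 4:10pm at or before Strings Mixing starts 7:00pm → clear.
Chamber Run-through: ends 6:05pm at or before Strings Mixing starts 7:00pm → clear.
Percussion Overdub: starts 7:50pm at or after Strings Mixing ends 7:20pm → clear.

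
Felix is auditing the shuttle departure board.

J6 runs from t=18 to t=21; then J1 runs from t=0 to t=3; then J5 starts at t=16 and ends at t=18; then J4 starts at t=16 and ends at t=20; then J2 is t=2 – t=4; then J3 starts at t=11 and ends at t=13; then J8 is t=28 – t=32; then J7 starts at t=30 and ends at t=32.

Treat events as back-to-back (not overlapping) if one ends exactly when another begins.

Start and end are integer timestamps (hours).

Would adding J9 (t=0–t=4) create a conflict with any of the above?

J1: starts t=0 before J9 ends t=4, and ends t=3 after J9 starts t=0 → overlap.
J2: starts t=2 before J9 ends t=4, and ends t=4 after J9 starts t=0 → overlap.
J3: starts t=11 at or after J9 ends t=4 → clear.
J4: starts t=16 at or after J9 ends t=4 → clear.
J5: starts t=16 at or after J9 ends t=4 → clear.
J6: starts t=18 at or after J9 ends t=4 → clear.
J8: starts t=28 at or after J9 ends t=4 → clear.
J7: starts t=30 at or after J9 ends t=4 → clear.
J9 overlaps J1, J2.

Yes — it overlaps J1, J2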